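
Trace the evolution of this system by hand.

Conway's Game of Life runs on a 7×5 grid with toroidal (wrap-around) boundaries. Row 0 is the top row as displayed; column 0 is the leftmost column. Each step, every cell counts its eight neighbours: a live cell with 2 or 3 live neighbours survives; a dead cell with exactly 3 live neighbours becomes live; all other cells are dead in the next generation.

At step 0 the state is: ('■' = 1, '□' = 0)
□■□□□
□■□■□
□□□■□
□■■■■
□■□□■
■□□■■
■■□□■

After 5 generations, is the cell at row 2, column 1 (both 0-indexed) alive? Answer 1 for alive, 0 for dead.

0

t=0: □■□□□
□■□■□
□□□■□
□■■■■
□■□□■
■□□■■
■■□□■
t=1: □■□□■
□□□□□
■■□□□
□■□□■
□■□□□
□□■■□
□■■■□
t=2: ■■□■□
□■□□□
■■□□□
□■■□□
■■□■□
□□□■□
■■□□■
t=3: □□□□□
□□□□■
■□□□□
□□□□■
■■□■■
□□□■□
□■□■□
t=4: □□□□□
□□□□□
■□□□■
□■□■□
■□■■□
□■□■□
□□■□□
t=5: □□□□□
□□□□□
■□□□■
□■□■□
■□□■□
□■□■■
□□■□□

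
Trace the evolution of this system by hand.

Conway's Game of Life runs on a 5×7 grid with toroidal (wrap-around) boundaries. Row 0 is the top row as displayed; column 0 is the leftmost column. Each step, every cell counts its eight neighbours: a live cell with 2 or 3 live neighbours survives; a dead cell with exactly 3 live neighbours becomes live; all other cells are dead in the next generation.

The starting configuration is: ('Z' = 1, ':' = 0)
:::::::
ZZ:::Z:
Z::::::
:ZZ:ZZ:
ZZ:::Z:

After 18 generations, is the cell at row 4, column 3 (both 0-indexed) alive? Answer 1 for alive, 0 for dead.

0

gen 0: :::::::
ZZ:::Z:
Z::::::
:ZZ:ZZ:
ZZ:::Z:
gen 1: :::::::
ZZ::::Z
Z:Z:ZZ:
::Z:ZZ:
ZZZ:ZZZ
gen 2: ::Z::::
ZZ:::ZZ
Z:Z:Z::
::Z::::
ZZZ:Z:Z
gen 3: ::ZZ:::
Z:ZZ:ZZ
Z:ZZ:Z:
::Z::ZZ
Z:Z::::
gen 4: Z:::Z::
Z::::Z:
Z::::::
Z:Z:ZZ:
::Z:::Z
gen 5: ZZ:::Z:
ZZ:::::
Z:::ZZ:
Z::Z:Z:
Z:::Z:Z
gen 6: :::::Z:
::::ZZ:
Z:::ZZ:
ZZ:Z:::
::::Z::
gen 7: :::::Z:
:::::::
ZZ:Z:Z:
ZZ:Z:ZZ
::::Z::
gen 8: :::::::
::::Z:Z
:Z:::Z:
:Z:Z:Z:
Z:::Z::
gen 9: :::::Z:
:::::Z:
Z:Z::ZZ
ZZZ::ZZ
::::Z::
gen 10: ::::ZZ:
::::ZZ:
::Z:Z::
::ZZZ::
ZZ::Z::
gen 11: :::Z::Z
:::::::
::Z::::
::Z:ZZ:
:ZZ::::
gen 12: ::Z::::
:::::::
:::Z:::
::Z::::
:ZZ:ZZ:
gen 13: :ZZZ:::
:::::::
:::::::
:ZZ:Z::
:ZZ::::
gen 14: :Z:Z:::
::Z::::
:::::::
:ZZZ:::
Z::::::
gen 15: :ZZ::::
::Z::::
:Z:Z:::
:ZZ::::
Z::Z:::
gen 16: :ZZZ:::
:::Z:::
:Z:Z:::
ZZ:Z:::
Z::Z:::
gen 17: :Z:ZZ::
:Z:ZZ::
ZZ:ZZ::
ZZ:ZZ::
Z::ZZ::
gen 18: ZZ:::Z:
:Z:::Z:
:::::Z:
:::::ZZ
Z::::Z:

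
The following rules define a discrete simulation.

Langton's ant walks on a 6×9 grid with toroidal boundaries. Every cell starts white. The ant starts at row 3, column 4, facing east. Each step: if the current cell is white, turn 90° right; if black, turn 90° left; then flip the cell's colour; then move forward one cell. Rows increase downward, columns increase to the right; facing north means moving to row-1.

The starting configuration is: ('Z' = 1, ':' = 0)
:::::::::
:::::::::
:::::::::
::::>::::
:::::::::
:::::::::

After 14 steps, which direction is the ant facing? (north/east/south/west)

t=0: :::::::::
:::::::::
:::::::::
::::>::::
:::::::::
:::::::::
t=1: :::::::::
:::::::::
:::::::::
::::Z::::
::::v::::
:::::::::
t=2: :::::::::
:::::::::
:::::::::
::::Z::::
:::<Z::::
:::::::::
t=3: :::::::::
:::::::::
:::::::::
:::^Z::::
:::ZZ::::
:::::::::
t=4: :::::::::
:::::::::
:::::::::
:::Z>::::
:::ZZ::::
:::::::::
t=5: :::::::::
:::::::::
::::^::::
:::Z:::::
:::ZZ::::
:::::::::
t=6: :::::::::
:::::::::
::::Z>:::
:::Z:::::
:::ZZ::::
:::::::::
t=7: :::::::::
:::::::::
::::ZZ:::
:::Z:v:::
:::ZZ::::
:::::::::
t=8: :::::::::
:::::::::
::::ZZ:::
:::Z<Z:::
:::ZZ::::
:::::::::
t=9: :::::::::
:::::::::
::::^Z:::
:::ZZZ:::
:::ZZ::::
:::::::::
t=10: :::::::::
:::::::::
:::<:Z:::
:::ZZZ:::
:::ZZ::::
:::::::::
t=11: :::::::::
:::^:::::
:::Z:Z:::
:::ZZZ:::
:::ZZ::::
:::::::::
t=12: :::::::::
:::Z>::::
:::Z:Z:::
:::ZZZ:::
:::ZZ::::
:::::::::
t=13: :::::::::
:::ZZ::::
:::ZvZ:::
:::ZZZ:::
:::ZZ::::
:::::::::
t=14: :::::::::
:::ZZ::::
:::<ZZ:::
:::ZZZ:::
:::ZZ::::
:::::::::

west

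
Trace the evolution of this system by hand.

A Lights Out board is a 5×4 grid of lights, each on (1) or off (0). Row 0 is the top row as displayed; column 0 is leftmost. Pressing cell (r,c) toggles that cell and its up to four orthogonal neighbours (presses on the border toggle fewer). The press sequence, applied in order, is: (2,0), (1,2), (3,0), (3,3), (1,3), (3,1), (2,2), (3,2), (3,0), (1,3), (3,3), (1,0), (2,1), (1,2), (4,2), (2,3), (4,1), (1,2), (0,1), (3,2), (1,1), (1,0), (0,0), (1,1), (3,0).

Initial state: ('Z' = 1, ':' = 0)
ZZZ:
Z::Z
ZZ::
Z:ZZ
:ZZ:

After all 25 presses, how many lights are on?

[0] ZZZ:
Z::Z
ZZ::
Z:ZZ
:ZZ:
[1] ZZZ:
:::Z
::::
::ZZ
:ZZ:
[2] ZZ::
:ZZ:
::Z:
::ZZ
:ZZ:
[3] ZZ::
:ZZ:
Z:Z:
ZZZZ
ZZZ:
[4] ZZ::
:ZZ:
Z:ZZ
ZZ::
ZZZZ
[5] ZZ:Z
:Z:Z
Z:Z:
ZZ::
ZZZZ
[6] ZZ:Z
:Z:Z
ZZZ:
::Z:
Z:ZZ
[7] ZZ:Z
:ZZZ
Z::Z
::::
Z:ZZ
[8] ZZ:Z
:ZZZ
Z:ZZ
:ZZZ
Z::Z
[9] ZZ:Z
:ZZZ
::ZZ
Z:ZZ
:::Z
[10] ZZ::
:Z::
::Z:
Z:ZZ
:::Z
[11] ZZ::
:Z::
::ZZ
Z:::
::::
[12] :Z::
Z:::
Z:ZZ
Z:::
::::
[13] :Z::
ZZ::
:Z:Z
ZZ::
::::
[14] :ZZ:
Z:ZZ
:ZZZ
ZZ::
::::
[15] :ZZ:
Z:ZZ
:ZZZ
ZZZ:
:ZZZ
[16] :ZZ:
Z:Z:
:Z::
ZZZZ
:ZZZ
[17] :ZZ:
Z:Z:
:Z::
Z:ZZ
Z::Z
[18] :Z::
ZZ:Z
:ZZ:
Z:ZZ
Z::Z
[19] Z:Z:
Z::Z
:ZZ:
Z:ZZ
Z::Z
[20] Z:Z:
Z::Z
:Z::
ZZ::
Z:ZZ
[21] ZZZ:
:ZZZ
::::
ZZ::
Z:ZZ
[22] :ZZ:
Z:ZZ
Z:::
ZZ::
Z:ZZ
[23] Z:Z:
::ZZ
Z:::
ZZ::
Z:ZZ
[24] ZZZ:
ZZ:Z
ZZ::
ZZ::
Z:ZZ
[25] ZZZ:
ZZ:Z
:Z::
::::
::ZZ

9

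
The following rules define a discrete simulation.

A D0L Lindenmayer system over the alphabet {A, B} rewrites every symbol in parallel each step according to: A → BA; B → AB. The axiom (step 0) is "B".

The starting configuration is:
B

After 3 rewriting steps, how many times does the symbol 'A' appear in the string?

0) B
1) AB
2) BAAB
3) ABBABAAB

4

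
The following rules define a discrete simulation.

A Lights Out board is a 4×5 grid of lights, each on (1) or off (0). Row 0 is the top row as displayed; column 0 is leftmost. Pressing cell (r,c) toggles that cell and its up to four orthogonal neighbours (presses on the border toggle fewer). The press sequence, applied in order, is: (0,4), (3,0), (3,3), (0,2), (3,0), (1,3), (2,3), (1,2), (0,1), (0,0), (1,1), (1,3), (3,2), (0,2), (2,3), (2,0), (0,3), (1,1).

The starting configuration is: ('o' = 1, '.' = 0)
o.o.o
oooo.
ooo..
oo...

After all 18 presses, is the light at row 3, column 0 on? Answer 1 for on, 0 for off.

0

t=0: o.o.o
oooo.
ooo..
oo...
t=1: o.oo.
ooooo
ooo..
oo...
t=2: o.oo.
ooooo
.oo..
.....
t=3: o.oo.
ooooo
.ooo.
..ooo
t=4: oo...
oo.oo
.ooo.
..ooo
t=5: oo...
oo.oo
oooo.
ooooo
t=6: oo.o.
ooo..
ooo..
ooooo
t=7: oo.o.
oooo.
oo.oo
ooo.o
t=8: oooo.
o....
ooooo
ooo.o
t=9: ...o.
oo...
ooooo
ooo.o
t=10: oo.o.
.o...
ooooo
ooo.o
t=11: o..o.
o.o..
o.ooo
ooo.o
t=12: o....
o..oo
o.o.o
ooo.o
t=13: o....
o..oo
o...o
o..oo
t=14: oooo.
o.ooo
o...o
o..oo
t=15: oooo.
o.o.o
o.oo.
o...o
t=16: oooo.
..o.o
.ooo.
....o
t=17: oo..o
..ooo
.ooo.
....o
t=18: o...o
oo.oo
..oo.
....o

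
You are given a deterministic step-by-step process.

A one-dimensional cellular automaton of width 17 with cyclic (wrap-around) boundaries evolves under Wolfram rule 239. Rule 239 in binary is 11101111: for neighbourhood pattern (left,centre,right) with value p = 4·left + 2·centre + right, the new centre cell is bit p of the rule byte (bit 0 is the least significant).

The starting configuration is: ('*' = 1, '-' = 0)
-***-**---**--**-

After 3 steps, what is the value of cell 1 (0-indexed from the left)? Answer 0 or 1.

1

k=0  -***-**---**--**-
k=1  *******-****-***-
k=2  *****************
k=3  *****************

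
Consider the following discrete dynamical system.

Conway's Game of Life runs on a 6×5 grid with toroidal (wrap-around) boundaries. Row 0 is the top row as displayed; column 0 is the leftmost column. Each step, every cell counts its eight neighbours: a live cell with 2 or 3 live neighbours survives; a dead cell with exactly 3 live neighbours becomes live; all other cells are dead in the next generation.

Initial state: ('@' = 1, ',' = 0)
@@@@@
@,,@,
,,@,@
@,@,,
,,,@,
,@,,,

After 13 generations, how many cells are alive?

2

k=0  @@@@@
@,,@,
,,@,@
@,@,,
,,,@,
,@,,,
k=1  ,,,@,
,,,,,
@,@,@
,@@,@
,@@,,
,@,,,
k=2  ,,,,,
,,,@@
@,@,@
,,,,@
,,,@,
,@,,,
k=3  ,,,,,
@,,@@
@,,,,
@,,,@
,,,,,
,,,,,
k=4  ,,,,@
@,,,@
,@,@,
@,,,@
,,,,,
,,,,,
k=5  @,,,@
@,,@@
,@,@,
@,,,@
,,,,,
,,,,,
k=6  @,,@,
,@@@,
,@@@,
@,,,@
,,,,,
,,,,,
k=7  ,@,@@
@,,,,
,,,,,
@@@@@
,,,,,
,,,,,
k=8  @,,,@
@,,,@
,,@@,
@@@@@
@@@@@
,,,,,
k=9  @,,,@
@@,,,
,,,,,
,,,,,
,,,,,
,,@,,
k=10  @,,,@
@@,,@
,,,,,
,,,,,
,,,,,
,,,,,
k=11  ,@,,@
,@,,@
@,,,,
,,,,,
,,,,,
,,,,,
k=12  ,,,,,
,@,,@
@,,,,
,,,,,
,,,,,
,,,,,
k=13  ,,,,,
@,,,,
@,,,,
,,,,,
,,,,,
,,,,,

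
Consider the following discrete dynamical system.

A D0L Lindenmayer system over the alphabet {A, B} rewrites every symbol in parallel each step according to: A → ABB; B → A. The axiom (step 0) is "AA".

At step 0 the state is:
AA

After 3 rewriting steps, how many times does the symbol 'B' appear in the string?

12

t=0: AA
t=1: ABBABB
t=2: ABBAAABBAA
t=3: ABBAAABBABBABBAAABBABB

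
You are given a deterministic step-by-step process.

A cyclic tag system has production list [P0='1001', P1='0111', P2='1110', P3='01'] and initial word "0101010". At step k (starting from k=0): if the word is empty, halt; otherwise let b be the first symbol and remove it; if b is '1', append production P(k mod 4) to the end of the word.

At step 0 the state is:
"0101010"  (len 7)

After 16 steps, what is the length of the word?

step 0: "0101010"  (len 7)
step 1: "101010"  (len 6)
step 2: "010100111"  (len 9)
step 3: "10100111"  (len 8)
step 4: "010011101"  (len 9)
step 5: "10011101"  (len 8)
step 6: "00111010111"  (len 11)
step 7: "0111010111"  (len 10)
step 8: "111010111"  (len 9)
step 9: "110101111001"  (len 12)
step 10: "101011110010111"  (len 15)
step 11: "010111100101111110"  (len 18)
step 12: "10111100101111110"  (len 17)
step 13: "01111001011111101001"  (len 20)
step 14: "1111001011111101001"  (len 19)
step 15: "1110010111111010011110"  (len 22)
step 16: "11001011111101001111001"  (len 23)

23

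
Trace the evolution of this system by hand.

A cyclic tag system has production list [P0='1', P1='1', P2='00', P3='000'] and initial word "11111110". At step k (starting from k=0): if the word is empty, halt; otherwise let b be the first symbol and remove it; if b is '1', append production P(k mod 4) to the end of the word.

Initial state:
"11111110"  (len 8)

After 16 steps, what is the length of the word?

8

0) "11111110"  (len 8)
1) "11111101"  (len 8)
2) "11111011"  (len 8)
3) "111101100"  (len 9)
4) "11101100000"  (len 11)
5) "11011000001"  (len 11)
6) "10110000011"  (len 11)
7) "011000001100"  (len 12)
8) "11000001100"  (len 11)
9) "10000011001"  (len 11)
10) "00000110011"  (len 11)
11) "0000110011"  (len 10)
12) "000110011"  (len 9)
13) "00110011"  (len 8)
14) "0110011"  (len 7)
15) "110011"  (len 6)
16) "10011000"  (len 8)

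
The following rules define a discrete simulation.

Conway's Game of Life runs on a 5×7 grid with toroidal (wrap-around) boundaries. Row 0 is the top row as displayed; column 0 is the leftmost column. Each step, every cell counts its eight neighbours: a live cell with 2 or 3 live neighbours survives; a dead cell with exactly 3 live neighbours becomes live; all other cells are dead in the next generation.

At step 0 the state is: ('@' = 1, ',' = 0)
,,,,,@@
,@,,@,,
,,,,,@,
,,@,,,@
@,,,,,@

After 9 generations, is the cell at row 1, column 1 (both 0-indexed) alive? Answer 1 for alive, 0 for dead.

t=0: ,,,,,@@
,@,,@,,
,,,,,@,
,,@,,,@
@,,,,,@
t=1: ,,,,,@@
,,,,@,@
,,,,,@,
@,,,,@@
@,,,,,,
t=2: @,,,,@@
,,,,@,@
@,,,@,,
@,,,,@,
@,,,,,,
t=3: @,,,,@,
,,,,@,,
@,,,@,,
@@,,,,,
@@,,,@,
t=4: @@,,@@,
,,,,@@@
@@,,,,,
,,,,,,,
,,,,,,,
t=5: @,,,@,,
,,,,@,,
@,,,,@@
,,,,,,,
,,,,,,,
t=6: ,,,,,,,
@,,,@,,
,,,,,@@
,,,,,,@
,,,,,,,
t=7: ,,,,,,,
,,,,,@@
@,,,,@@
,,,,,@@
,,,,,,,
t=8: ,,,,,,,
@,,,,@,
@,,,@,,
@,,,,@,
,,,,,,,
t=9: ,,,,,,,
,,,,,,@
@@,,@@,
,,,,,,@
,,,,,,,

0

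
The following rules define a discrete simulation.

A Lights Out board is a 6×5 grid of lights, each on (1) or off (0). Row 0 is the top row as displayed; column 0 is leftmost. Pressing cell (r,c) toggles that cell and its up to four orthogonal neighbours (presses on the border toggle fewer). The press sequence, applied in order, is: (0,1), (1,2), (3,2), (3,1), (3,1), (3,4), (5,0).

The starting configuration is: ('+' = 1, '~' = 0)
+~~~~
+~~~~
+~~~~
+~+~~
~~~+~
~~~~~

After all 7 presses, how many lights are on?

k=0  +~~~~
+~~~~
+~~~~
+~+~~
~~~+~
~~~~~
k=1  ~++~~
++~~~
+~~~~
+~+~~
~~~+~
~~~~~
k=2  ~+~~~
+~++~
+~+~~
+~+~~
~~~+~
~~~~~
k=3  ~+~~~
+~++~
+~~~~
++~+~
~~++~
~~~~~
k=4  ~+~~~
+~++~
++~~~
~~++~
~+++~
~~~~~
k=5  ~+~~~
+~++~
+~~~~
++~+~
~~++~
~~~~~
k=6  ~+~~~
+~++~
+~~~+
++~~+
~~+++
~~~~~
k=7  ~+~~~
+~++~
+~~~+
++~~+
+~+++
++~~~

15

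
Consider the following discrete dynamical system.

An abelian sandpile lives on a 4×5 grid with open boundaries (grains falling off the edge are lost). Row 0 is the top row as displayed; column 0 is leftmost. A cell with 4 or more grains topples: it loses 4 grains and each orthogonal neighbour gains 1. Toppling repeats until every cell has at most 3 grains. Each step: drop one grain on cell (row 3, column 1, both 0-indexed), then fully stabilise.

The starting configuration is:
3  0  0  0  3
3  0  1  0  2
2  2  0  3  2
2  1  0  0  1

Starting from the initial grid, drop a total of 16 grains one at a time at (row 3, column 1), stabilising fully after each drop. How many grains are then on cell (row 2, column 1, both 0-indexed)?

step 0: 3  0  0  0  3
3  0  1  0  2
2  2  0  3  2
2  1  0  0  1
step 1: 3  0  0  0  3
3  0  1  0  2
2  2  0  3  2
2  2  0  0  1
step 2: 3  0  0  0  3
3  0  1  0  2
2  2  0  3  2
2  3  0  0  1
step 3: 3  0  0  0  3
3  0  1  0  2
2  3  0  3  2
3  0  1  0  1
step 4: 3  0  0  0  3
3  0  1  0  2
2  3  0  3  2
3  1  1  0  1
step 5: 3  0  0  0  3
3  0  1  0  2
2  3  0  3  2
3  2  1  0  1
step 6: 3  0  0  0  3
3  0  1  0  2
2  3  0  3  2
3  3  1  0  1
step 7: 0  1  0  0  3
1  2  1  0  2
1  1  1  3  2
1  2  2  0  1
step 8: 0  1  0  0  3
1  2  1  0  2
1  1  1  3  2
1  3  2  0  1
step 9: 0  1  0  0  3
1  2  1  0  2
1  2  1  3  2
2  0  3  0  1
step 10: 0  1  0  0  3
1  2  1  0  2
1  2  1  3  2
2  1  3  0  1
step 11: 0  1  0  0  3
1  2  1  0  2
1  2  1  3  2
2  2  3  0  1
step 12: 0  1  0  0  3
1  2  1  0  2
1  2  1  3  2
2  3  3  0  1
step 13: 0  1  0  0  3
1  2  1  0  2
1  3  2  3  2
3  1  0  1  1
step 14: 0  1  0  0  3
1  2  1  0  2
1  3  2  3  2
3  2  0  1  1
step 15: 0  1  0  0  3
1  2  1  0  2
1  3  2  3  2
3  3  0  1  1
step 16: 0  1  0  0  3
1  3  1  0  2
3  0  3  3  2
0  2  1  1  1

0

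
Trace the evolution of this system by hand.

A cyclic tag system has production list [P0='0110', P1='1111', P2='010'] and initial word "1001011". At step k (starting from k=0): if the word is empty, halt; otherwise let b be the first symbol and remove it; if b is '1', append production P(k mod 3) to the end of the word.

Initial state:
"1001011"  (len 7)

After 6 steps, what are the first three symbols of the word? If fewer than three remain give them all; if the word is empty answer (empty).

step 0: "1001011"  (len 7)
step 1: "0010110110"  (len 10)
step 2: "010110110"  (len 9)
step 3: "10110110"  (len 8)
step 4: "01101100110"  (len 11)
step 5: "1101100110"  (len 10)
step 6: "101100110010"  (len 12)

101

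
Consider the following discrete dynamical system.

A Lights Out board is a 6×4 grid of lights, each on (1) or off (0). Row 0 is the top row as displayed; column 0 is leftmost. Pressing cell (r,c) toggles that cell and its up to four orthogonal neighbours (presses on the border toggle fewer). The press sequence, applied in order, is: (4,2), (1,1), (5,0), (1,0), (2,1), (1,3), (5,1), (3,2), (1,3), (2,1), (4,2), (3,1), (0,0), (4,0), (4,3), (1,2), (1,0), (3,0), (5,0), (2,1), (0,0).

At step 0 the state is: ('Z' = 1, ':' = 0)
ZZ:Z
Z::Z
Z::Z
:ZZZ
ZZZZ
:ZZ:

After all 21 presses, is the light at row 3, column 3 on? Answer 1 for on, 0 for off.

gen 0: ZZ:Z
Z::Z
Z::Z
:ZZZ
ZZZZ
:ZZ:
gen 1: ZZ:Z
Z::Z
Z::Z
:Z:Z
Z:::
:Z::
gen 2: Z::Z
:ZZZ
ZZ:Z
:Z:Z
Z:::
:Z::
gen 3: Z::Z
:ZZZ
ZZ:Z
:Z:Z
::::
Z:::
gen 4: :::Z
Z:ZZ
:Z:Z
:Z:Z
::::
Z:::
gen 5: :::Z
ZZZZ
Z:ZZ
:::Z
::::
Z:::
gen 6: ::::
ZZ::
Z:Z:
:::Z
::::
Z:::
gen 7: ::::
ZZ::
Z:Z:
:::Z
:Z::
:ZZ:
gen 8: ::::
ZZ::
Z:::
:ZZ:
:ZZ:
:ZZ:
gen 9: :::Z
ZZZZ
Z::Z
:ZZ:
:ZZ:
:ZZ:
gen 10: :::Z
Z:ZZ
:ZZZ
::Z:
:ZZ:
:ZZ:
gen 11: :::Z
Z:ZZ
:ZZZ
::::
:::Z
:Z::
gen 12: :::Z
Z:ZZ
::ZZ
ZZZ:
:Z:Z
:Z::
gen 13: ZZ:Z
::ZZ
::ZZ
ZZZ:
:Z:Z
:Z::
gen 14: ZZ:Z
::ZZ
::ZZ
:ZZ:
Z::Z
ZZ::
gen 15: ZZ:Z
::ZZ
::ZZ
:ZZZ
Z:Z:
ZZ:Z
gen 16: ZZZZ
:Z::
:::Z
:ZZZ
Z:Z:
ZZ:Z
gen 17: :ZZZ
Z:::
Z::Z
:ZZZ
Z:Z:
ZZ:Z
gen 18: :ZZZ
Z:::
:::Z
Z:ZZ
::Z:
ZZ:Z
gen 19: :ZZZ
Z:::
:::Z
Z:ZZ
Z:Z:
:::Z
gen 20: :ZZZ
ZZ::
ZZZZ
ZZZZ
Z:Z:
:::Z
gen 21: Z:ZZ
:Z::
ZZZZ
ZZZZ
Z:Z:
:::Z

1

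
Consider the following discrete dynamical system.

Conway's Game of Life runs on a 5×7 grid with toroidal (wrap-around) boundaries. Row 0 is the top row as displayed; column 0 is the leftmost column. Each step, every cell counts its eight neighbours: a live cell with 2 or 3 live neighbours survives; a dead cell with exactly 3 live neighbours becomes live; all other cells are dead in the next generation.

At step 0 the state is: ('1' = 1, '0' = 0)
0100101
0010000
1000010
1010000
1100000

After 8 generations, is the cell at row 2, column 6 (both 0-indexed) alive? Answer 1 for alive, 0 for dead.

0) 0100101
0010000
1000010
1010000
1100000
1) 0110000
1100011
0000001
1000000
0010001
2) 0010010
0110011
0100010
1000001
1010000
3) 1011010
1110111
0110010
1000001
1000000
4) 0011010
0000000
0011100
1000001
1000000
5) 0000000
0000000
0001000
1101001
1100000
6) 0000000
0000000
1010000
0100001
0110001
7) 0000000
0000000
1100000
0000001
0110000
8) 0000000
0000000
1000000
0010000
0000000

0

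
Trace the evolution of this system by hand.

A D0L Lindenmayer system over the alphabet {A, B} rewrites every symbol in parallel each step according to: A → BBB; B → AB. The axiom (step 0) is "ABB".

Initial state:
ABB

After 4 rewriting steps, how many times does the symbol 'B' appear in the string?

59

gen 0: ABB
gen 1: BBBABAB
gen 2: ABABABBBBABBBBAB
gen 3: BBBABBBBABBBBABABABABBBBABABABABBBBAB
gen 4: ABABABBBBABABABABBBBABABABABBBBABBBBABBBBABBBBABABABABBBBABBBBABBBBABBBBABABABABBBBAB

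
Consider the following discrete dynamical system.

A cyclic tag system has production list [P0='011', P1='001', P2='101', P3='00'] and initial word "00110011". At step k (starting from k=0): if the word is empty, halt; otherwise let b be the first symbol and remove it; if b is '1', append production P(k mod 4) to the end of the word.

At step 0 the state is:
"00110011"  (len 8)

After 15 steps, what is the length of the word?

12

0) "00110011"  (len 8)
1) "0110011"  (len 7)
2) "110011"  (len 6)
3) "10011101"  (len 8)
4) "001110100"  (len 9)
5) "01110100"  (len 8)
6) "1110100"  (len 7)
7) "110100101"  (len 9)
8) "1010010100"  (len 10)
9) "010010100011"  (len 12)
10) "10010100011"  (len 11)
11) "0010100011101"  (len 13)
12) "010100011101"  (len 12)
13) "10100011101"  (len 11)
14) "0100011101001"  (len 13)
15) "100011101001"  (len 12)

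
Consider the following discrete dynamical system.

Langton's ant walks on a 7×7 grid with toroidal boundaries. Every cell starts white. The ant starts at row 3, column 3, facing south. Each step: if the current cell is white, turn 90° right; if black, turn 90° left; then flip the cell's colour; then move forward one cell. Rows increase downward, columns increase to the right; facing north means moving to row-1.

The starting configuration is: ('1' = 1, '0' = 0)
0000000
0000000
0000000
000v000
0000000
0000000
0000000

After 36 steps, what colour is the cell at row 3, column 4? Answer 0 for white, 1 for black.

k=0  0000000
0000000
0000000
000v000
0000000
0000000
0000000
k=1  0000000
0000000
0000000
00<1000
0000000
0000000
0000000
k=2  0000000
0000000
00^0000
0011000
0000000
0000000
0000000
k=3  0000000
0000000
001>000
0011000
0000000
0000000
0000000
k=4  0000000
0000000
0011000
001v000
0000000
0000000
0000000
k=5  0000000
0000000
0011000
0010>00
0000000
0000000
0000000
k=6  0000000
0000000
0011000
0010100
0000v00
0000000
0000000
k=7  0000000
0000000
0011000
0010100
000<100
0000000
0000000
k=8  0000000
0000000
0011000
001^100
0001100
0000000
0000000
k=9  0000000
0000000
0011000
0011>00
0001100
0000000
0000000
k=10  0000000
0000000
0011^00
0011000
0001100
0000000
0000000
k=11  0000000
0000000
00111>0
0011000
0001100
0000000
0000000
k=12  0000000
0000000
0011110
00110v0
0001100
0000000
0000000
k=13  0000000
0000000
0011110
0011<10
0001100
0000000
0000000
k=14  0000000
0000000
0011^10
0011110
0001100
0000000
0000000
k=15  0000000
0000000
001<010
0011110
0001100
0000000
0000000
k=16  0000000
0000000
0010010
001v110
0001100
0000000
0000000
k=17  0000000
0000000
0010010
0010>10
0001100
0000000
0000000
k=18  0000000
0000000
0010^10
0010010
0001100
0000000
0000000
k=19  0000000
0000000
00101>0
0010010
0001100
0000000
0000000
k=20  0000000
00000^0
0010100
0010010
0001100
0000000
0000000
k=21  0000000
000001>
0010100
0010010
0001100
0000000
0000000
k=22  0000000
0000011
001010v
0010010
0001100
0000000
0000000
k=23  0000000
0000011
00101<1
0010010
0001100
0000000
0000000
k=24  0000000
00000^1
0010111
0010010
0001100
0000000
0000000
k=25  0000000
0000<01
0010111
0010010
0001100
0000000
0000000
k=26  0000^00
0000101
0010111
0010010
0001100
0000000
0000000
k=27  00001>0
0000101
0010111
0010010
0001100
0000000
0000000
k=28  0000110
00001v1
0010111
0010010
0001100
0000000
0000000
k=29  0000110
0000<11
0010111
0010010
0001100
0000000
0000000
k=30  0000110
0000011
0010v11
0010010
0001100
0000000
0000000
k=31  0000110
0000011
00100>1
0010010
0001100
0000000
0000000
k=32  0000110
00000^1
0010001
0010010
0001100
0000000
0000000
k=33  0000110
0000<01
0010001
0010010
0001100
0000000
0000000
k=34  0000^10
0000101
0010001
0010010
0001100
0000000
0000000
k=35  000<010
0000101
0010001
0010010
0001100
0000000
0000000
k=36  0001010
0000101
0010001
0010010
0001100
0000000
000^000

0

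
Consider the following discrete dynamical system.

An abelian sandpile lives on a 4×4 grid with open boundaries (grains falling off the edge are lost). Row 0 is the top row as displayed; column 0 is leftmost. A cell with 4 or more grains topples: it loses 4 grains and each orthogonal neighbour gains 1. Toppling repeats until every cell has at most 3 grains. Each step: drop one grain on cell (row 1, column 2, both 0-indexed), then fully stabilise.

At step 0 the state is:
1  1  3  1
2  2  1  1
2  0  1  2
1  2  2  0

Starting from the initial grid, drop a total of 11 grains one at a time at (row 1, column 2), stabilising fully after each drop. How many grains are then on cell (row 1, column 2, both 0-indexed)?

0

k=0  1  1  3  1
2  2  1  1
2  0  1  2
1  2  2  0
k=1  1  1  3  1
2  2  2  1
2  0  1  2
1  2  2  0
k=2  1  1  3  1
2  2  3  1
2  0  1  2
1  2  2  0
k=3  1  2  0  2
2  3  1  2
2  0  2  2
1  2  2  0
k=4  1  2  0  2
2  3  2  2
2  0  2  2
1  2  2  0
k=5  1  2  0  2
2  3  3  2
2  0  2  2
1  2  2  0
k=6  1  3  1  2
3  0  1  3
2  1  3  2
1  2  2  0
k=7  1  3  1  2
3  0  2  3
2  1  3  2
1  2  2  0
k=8  1  3  1  2
3  0  3  3
2  1  3  2
1  2  2  0
k=9  1  3  2  3
3  1  2  1
2  2  1  0
1  2  3  1
k=10  1  3  2  3
3  1  3  1
2  2  1  0
1  2  3  1
k=11  1  3  3  3
3  2  0  2
2  2  2  0
1  2  3  1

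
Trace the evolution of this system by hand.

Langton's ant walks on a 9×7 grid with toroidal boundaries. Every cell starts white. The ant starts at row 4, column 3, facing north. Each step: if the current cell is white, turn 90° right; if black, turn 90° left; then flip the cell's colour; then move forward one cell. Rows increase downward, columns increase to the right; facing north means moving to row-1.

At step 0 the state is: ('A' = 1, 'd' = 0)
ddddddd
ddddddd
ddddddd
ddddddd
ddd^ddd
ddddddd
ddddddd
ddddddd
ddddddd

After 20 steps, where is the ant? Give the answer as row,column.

step 0: ddddddd
ddddddd
ddddddd
ddddddd
ddd^ddd
ddddddd
ddddddd
ddddddd
ddddddd
step 1: ddddddd
ddddddd
ddddddd
ddddddd
dddA>dd
ddddddd
ddddddd
ddddddd
ddddddd
step 2: ddddddd
ddddddd
ddddddd
ddddddd
dddAAdd
ddddvdd
ddddddd
ddddddd
ddddddd
step 3: ddddddd
ddddddd
ddddddd
ddddddd
dddAAdd
ddd<Add
ddddddd
ddddddd
ddddddd
step 4: ddddddd
ddddddd
ddddddd
ddddddd
ddd^Add
dddAAdd
ddddddd
ddddddd
ddddddd
step 5: ddddddd
ddddddd
ddddddd
ddddddd
dd<dAdd
dddAAdd
ddddddd
ddddddd
ddddddd
step 6: ddddddd
ddddddd
ddddddd
dd^dddd
ddAdAdd
dddAAdd
ddddddd
ddddddd
ddddddd
step 7: ddddddd
ddddddd
ddddddd
ddA>ddd
ddAdAdd
dddAAdd
ddddddd
ddddddd
ddddddd
step 8: ddddddd
ddddddd
ddddddd
ddAAddd
ddAvAdd
dddAAdd
ddddddd
ddddddd
ddddddd
step 9: ddddddd
ddddddd
ddddddd
ddAAddd
dd<AAdd
dddAAdd
ddddddd
ddddddd
ddddddd
step 10: ddddddd
ddddddd
ddddddd
ddAAddd
dddAAdd
ddvAAdd
ddddddd
ddddddd
ddddddd
step 11: ddddddd
ddddddd
ddddddd
ddAAddd
dddAAdd
d<AAAdd
ddddddd
ddddddd
ddddddd
step 12: ddddddd
ddddddd
ddddddd
ddAAddd
d^dAAdd
dAAAAdd
ddddddd
ddddddd
ddddddd
step 13: ddddddd
ddddddd
ddddddd
ddAAddd
dA>AAdd
dAAAAdd
ddddddd
ddddddd
ddddddd
step 14: ddddddd
ddddddd
ddddddd
ddAAddd
dAAAAdd
dAvAAdd
ddddddd
ddddddd
ddddddd
step 15: ddddddd
ddddddd
ddddddd
ddAAddd
dAAAAdd
dAd>Add
ddddddd
ddddddd
ddddddd
step 16: ddddddd
ddddddd
ddddddd
ddAAddd
dAA^Add
dAddAdd
ddddddd
ddddddd
ddddddd
step 17: ddddddd
ddddddd
ddddddd
ddAAddd
dA<dAdd
dAddAdd
ddddddd
ddddddd
ddddddd
step 18: ddddddd
ddddddd
ddddddd
ddAAddd
dAddAdd
dAvdAdd
ddddddd
ddddddd
ddddddd
step 19: ddddddd
ddddddd
ddddddd
ddAAddd
dAddAdd
d<AdAdd
ddddddd
ddddddd
ddddddd
step 20: ddddddd
ddddddd
ddddddd
ddAAddd
dAddAdd
ddAdAdd
dvddddd
ddddddd
ddddddd

6,1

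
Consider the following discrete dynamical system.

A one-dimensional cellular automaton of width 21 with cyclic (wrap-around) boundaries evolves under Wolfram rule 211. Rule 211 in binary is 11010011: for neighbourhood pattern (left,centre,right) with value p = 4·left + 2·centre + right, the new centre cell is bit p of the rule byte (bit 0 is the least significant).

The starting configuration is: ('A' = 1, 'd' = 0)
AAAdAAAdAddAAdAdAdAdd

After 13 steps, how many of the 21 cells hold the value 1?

13

t=0: AAAdAAAdAddAAdAdAdAdd
t=1: dAAddAAddAAdAddddddAA
t=2: ddAAAdAAAdAddAAAAAAdA
t=3: AAdAAddAAddAAdAAAAAdd
t=4: dAddAAAdAAAdAddAAAAAA
t=5: ddAAdAAddAAddAAdAAAAA
t=6: AAdAddAAAdAAAdAddAAAA
t=7: AAddAAdAAddAAddAAdAAA
t=8: AAAAdAddAAAdAAAdAddAA
t=9: AAAAddAAdAAddAAddAAdA
t=10: AAAAAAdAddAAAdAAAdAdd
t=11: dAAAAAddAAdAAddAAddAA
t=12: ddAAAAAAdAddAAAdAAAdA
t=13: AAdAAAAAddAAdAAddAAdd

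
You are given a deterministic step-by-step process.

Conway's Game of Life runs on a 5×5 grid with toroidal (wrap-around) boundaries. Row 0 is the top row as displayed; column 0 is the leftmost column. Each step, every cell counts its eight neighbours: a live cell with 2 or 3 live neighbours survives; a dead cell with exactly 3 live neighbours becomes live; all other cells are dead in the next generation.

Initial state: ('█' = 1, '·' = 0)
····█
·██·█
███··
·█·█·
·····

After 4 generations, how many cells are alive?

t=0: ····█
·██·█
███··
·█·█·
·····
t=1: █··█·
··█·█
····█
██···
·····
t=2: ···██
█···█
·█·██
█····
██··█
t=3: ·█·█·
··█··
·█·█·
··██·
·█·█·
t=4: ·█·█·
·█·█·
·█·█·
·█·██
·█·██

12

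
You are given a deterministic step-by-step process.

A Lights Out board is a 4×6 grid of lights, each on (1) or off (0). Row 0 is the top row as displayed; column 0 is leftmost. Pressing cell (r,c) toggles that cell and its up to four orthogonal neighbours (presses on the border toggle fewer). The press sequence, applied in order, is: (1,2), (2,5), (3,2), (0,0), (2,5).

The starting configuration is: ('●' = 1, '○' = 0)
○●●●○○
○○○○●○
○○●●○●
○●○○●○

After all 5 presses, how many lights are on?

k=0  ○●●●○○
○○○○●○
○○●●○●
○●○○●○
k=1  ○●○●○○
○●●●●○
○○○●○●
○●○○●○
k=2  ○●○●○○
○●●●●●
○○○●●○
○●○○●●
k=3  ○●○●○○
○●●●●●
○○●●●○
○○●●●●
k=4  ●○○●○○
●●●●●●
○○●●●○
○○●●●●
k=5  ●○○●○○
●●●●●○
○○●●○●
○○●●●○

13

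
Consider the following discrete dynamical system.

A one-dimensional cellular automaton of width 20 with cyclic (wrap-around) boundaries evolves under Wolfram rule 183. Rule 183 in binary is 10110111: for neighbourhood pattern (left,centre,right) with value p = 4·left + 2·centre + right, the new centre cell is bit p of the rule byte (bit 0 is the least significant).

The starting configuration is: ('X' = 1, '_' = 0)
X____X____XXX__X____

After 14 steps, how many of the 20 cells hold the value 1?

18

step 0: X____X____XXX__X____
step 1: XXXXXXXXXX_X_XXXXXXX
step 2: XXXXXXXXX_XXX_XXXXXX
step 3: XXXXXXXX_X_X_X_XXXXX
step 4: XXXXXXX_XXXXXXX_XXXX
step 5: XXXXXX_X_XXXXX_X_XXX
step 6: XXXXX_XXX_XXX_XXX_XX
step 7: XXXX_X_X_X_X_X_X_X_X
step 8: XXX_XXXXXXXXXXXXXXX_
step 9: _X_X_XXXXXXXXXXXXX_X
step 10: XXXXX_XXXXXXXXXXX_XX
step 11: XXXX_X_XXXXXXXXX_X_X
step 12: XXX_XXX_XXXXXXX_XXX_
step 13: _X_X_X_X_XXXXX_X_X_X
step 14: XXXXXXXXX_XXX_XXXXXX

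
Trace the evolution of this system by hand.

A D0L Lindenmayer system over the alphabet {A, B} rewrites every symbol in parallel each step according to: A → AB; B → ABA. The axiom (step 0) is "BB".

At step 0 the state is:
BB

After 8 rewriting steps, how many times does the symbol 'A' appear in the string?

0) BB
1) ABAABA
2) ABABAABABABAAB
3) ABABAABABAABABABAABABAABABAABABABA
4) ABABAABABAABABABAABABAABABABAABABAABABAABABABAABABAABABABAABABAABABABAABABAABABAAB
5) ABABAABABAABABABAABABAABABABAABABAABABAABABABAABABAABABABA…ABABAABABAABABABAABABAABABAABABABAABABAABABABAABABAABABABA  (len 198)
6) ABABAABABAABABABAABABAABABABAABABAABABAABABABAABABAABABABA…ABABAABABAABABABAABABAABABAABABABAABABAABABABAABABAABABAAB  (len 478)
7) ABABAABABAABABABAABABAABABABAABABAABABAABABABAABABAABABABA…ABABAABABAABABABAABABAABABAABABABAABABAABABABAABABAABABABA  (len 1154)
8) ABABAABABAABABABAABABAABABABAABABAABABAABABABAABABAABABABA…ABABAABABAABABABAABABAABABAABABABAABABAABABABAABABAABABAAB  (len 2786)

1632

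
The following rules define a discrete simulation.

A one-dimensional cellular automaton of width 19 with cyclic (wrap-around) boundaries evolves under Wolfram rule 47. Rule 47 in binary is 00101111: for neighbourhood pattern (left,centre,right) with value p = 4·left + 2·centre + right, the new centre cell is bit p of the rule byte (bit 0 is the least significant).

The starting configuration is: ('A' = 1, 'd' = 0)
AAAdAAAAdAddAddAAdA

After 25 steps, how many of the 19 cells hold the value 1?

0) AAAdAAAAdAddAddAAdA
1) dddAAdddAAdAAdAAdAA
2) dAAAddAAAdAAdAAdAAd
3) AAdddAAddAAdAAdAAdd
4) AddAAAddAAdAAdAAddA
5) ddAAdddAAdAAdAAddAA
6) dAAddAAAdAAdAAddAAd
7) AAddAAddAAdAAddAAdd
8) AddAAddAAdAAddAAddA
9) ddAAddAAdAAddAAddAA
10) dAAddAAdAAddAAddAAd
11) AAddAAdAAddAAddAAdd
12) AddAAdAAddAAddAAddA
13) ddAAdAAddAAddAAddAA
14) dAAdAAddAAddAAddAAd
15) AAdAAddAAddAAddAAdd
16) AdAAddAAddAAddAAddA
17) dAAddAAddAAddAAddAA
18) AAddAAddAAddAAddAAd
19) AddAAddAAddAAddAAdA
20) ddAAddAAddAAddAAdAA
21) dAAddAAddAAddAAdAAd
22) AAddAAddAAddAAdAAdd
23) AddAAddAAddAAdAAddA
24) ddAAddAAddAAdAAddAA
25) dAAddAAddAAdAAddAAd

10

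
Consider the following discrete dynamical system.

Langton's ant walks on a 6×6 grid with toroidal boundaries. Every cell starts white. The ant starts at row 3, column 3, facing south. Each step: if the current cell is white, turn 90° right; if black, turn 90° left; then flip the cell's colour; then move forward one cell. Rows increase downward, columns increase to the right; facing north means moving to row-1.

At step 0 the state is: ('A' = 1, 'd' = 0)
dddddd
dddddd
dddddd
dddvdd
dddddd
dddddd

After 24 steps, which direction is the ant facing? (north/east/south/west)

step 0: dddddd
dddddd
dddddd
dddvdd
dddddd
dddddd
step 1: dddddd
dddddd
dddddd
dd<Add
dddddd
dddddd
step 2: dddddd
dddddd
dd^ddd
ddAAdd
dddddd
dddddd
step 3: dddddd
dddddd
ddA>dd
ddAAdd
dddddd
dddddd
step 4: dddddd
dddddd
ddAAdd
ddAvdd
dddddd
dddddd
step 5: dddddd
dddddd
ddAAdd
ddAd>d
dddddd
dddddd
step 6: dddddd
dddddd
ddAAdd
ddAdAd
ddddvd
dddddd
step 7: dddddd
dddddd
ddAAdd
ddAdAd
ddd<Ad
dddddd
step 8: dddddd
dddddd
ddAAdd
ddA^Ad
dddAAd
dddddd
step 9: dddddd
dddddd
ddAAdd
ddAA>d
dddAAd
dddddd
step 10: dddddd
dddddd
ddAA^d
ddAAdd
dddAAd
dddddd
step 11: dddddd
dddddd
ddAAA>
ddAAdd
dddAAd
dddddd
step 12: dddddd
dddddd
ddAAAA
ddAAdv
dddAAd
dddddd
step 13: dddddd
dddddd
ddAAAA
ddAA<A
dddAAd
dddddd
step 14: dddddd
dddddd
ddAA^A
ddAAAA
dddAAd
dddddd
step 15: dddddd
dddddd
ddA<dA
ddAAAA
dddAAd
dddddd
step 16: dddddd
dddddd
ddAddA
ddAvAA
dddAAd
dddddd
step 17: dddddd
dddddd
ddAddA
ddAd>A
dddAAd
dddddd
step 18: dddddd
dddddd
ddAd^A
ddAddA
dddAAd
dddddd
step 19: dddddd
dddddd
ddAdA>
ddAddA
dddAAd
dddddd
step 20: dddddd
ddddd^
ddAdAd
ddAddA
dddAAd
dddddd
step 21: dddddd
>ddddA
ddAdAd
ddAddA
dddAAd
dddddd
step 22: dddddd
AddddA
vdAdAd
ddAddA
dddAAd
dddddd
step 23: dddddd
AddddA
AdAdA<
ddAddA
dddAAd
dddddd
step 24: dddddd
Adddd^
AdAdAA
ddAddA
dddAAd
dddddd

north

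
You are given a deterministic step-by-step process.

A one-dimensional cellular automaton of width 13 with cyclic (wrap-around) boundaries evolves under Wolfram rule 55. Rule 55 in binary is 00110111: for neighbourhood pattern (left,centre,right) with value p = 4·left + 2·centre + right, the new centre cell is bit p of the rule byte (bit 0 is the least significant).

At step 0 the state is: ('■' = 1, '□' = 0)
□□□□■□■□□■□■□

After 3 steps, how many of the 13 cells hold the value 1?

0) □□□□■□■□□■□■□
1) ■■■■■■■■■■■■■
2) □□□□□□□□□□□□□
3) ■■■■■■■■■■■■■

13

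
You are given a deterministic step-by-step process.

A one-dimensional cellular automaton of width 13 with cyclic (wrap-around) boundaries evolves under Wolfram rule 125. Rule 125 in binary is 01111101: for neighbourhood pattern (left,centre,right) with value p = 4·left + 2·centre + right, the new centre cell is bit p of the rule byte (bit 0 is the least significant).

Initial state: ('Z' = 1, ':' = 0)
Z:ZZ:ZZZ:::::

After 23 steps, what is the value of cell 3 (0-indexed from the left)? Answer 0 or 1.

1

gen 0: Z:ZZ:ZZZ:::::
gen 1: ZZZZZZ:ZZZZZ:
gen 2: Z::::ZZZ:::ZZ
gen 3: ZZZZ:Z:ZZZ:Z:
gen 4: Z::ZZZZZ:ZZZZ
gen 5: ZZ:Z:::ZZZ:::
gen 6: ZZZZZZ:Z:ZZZ:
gen 7: Z::::ZZZZZ:ZZ
gen 8: ZZZZ:Z:::ZZZ:
gen 9: Z::ZZZZZ:Z:ZZ
gen 10: ZZ:Z:::ZZZZZ:
gen 11: ZZZZZZ:Z:::ZZ
gen 12: :::::ZZZZZ:Z:
gen 13: ZZZZ:Z:::ZZZZ
gen 14: :::ZZZZZ:Z:::
gen 15: ZZ:Z:::ZZZZZZ
gen 16: :ZZZZZ:Z:::::
gen 17: :Z:::ZZZZZZZZ
gen 18: ZZZZ:Z::::::Z
gen 19: :::ZZZZZZZZ:Z
gen 20: ZZ:Z::::::ZZZ
gen 21: :ZZZZZZZZ:Z::
gen 22: :Z::::::ZZZZZ
gen 23: ZZZZZZZ:Z:::Z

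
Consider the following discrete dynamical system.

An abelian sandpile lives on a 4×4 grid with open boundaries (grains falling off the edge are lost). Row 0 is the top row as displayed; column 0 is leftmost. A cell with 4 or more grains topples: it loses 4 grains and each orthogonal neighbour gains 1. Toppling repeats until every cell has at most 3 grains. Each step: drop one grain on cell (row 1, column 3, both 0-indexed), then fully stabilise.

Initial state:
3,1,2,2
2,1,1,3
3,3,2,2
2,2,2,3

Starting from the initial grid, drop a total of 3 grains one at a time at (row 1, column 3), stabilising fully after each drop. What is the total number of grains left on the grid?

36

gen 0: 3,1,2,2
2,1,1,3
3,3,2,2
2,2,2,3
gen 1: 3,1,2,3
2,1,2,0
3,3,2,3
2,2,2,3
gen 2: 3,1,2,3
2,1,2,1
3,3,2,3
2,2,2,3
gen 3: 3,1,2,3
2,1,2,2
3,3,2,3
2,2,2,3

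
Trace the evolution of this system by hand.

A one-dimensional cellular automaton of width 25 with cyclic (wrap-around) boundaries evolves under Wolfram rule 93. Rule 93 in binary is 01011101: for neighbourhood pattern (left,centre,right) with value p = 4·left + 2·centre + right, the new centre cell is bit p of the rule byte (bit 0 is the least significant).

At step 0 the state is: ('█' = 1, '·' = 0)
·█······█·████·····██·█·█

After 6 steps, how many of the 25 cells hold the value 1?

step 0: ·█······█·████·····██·█·█
step 1: ·██████·█·█··█████·██·█·█
step 2: ·█····█·█·██·█···█·██·█·█
step 3: ·████·█·█·██·███·█·██·█·█
step 4: ·█··█·█·█·██·█·█·█·██·█·█
step 5: ·██·█·█·█·██·█·█·█·██·█·█
step 6: ·██·█·█·█·██·█·█·█·██·█·█

14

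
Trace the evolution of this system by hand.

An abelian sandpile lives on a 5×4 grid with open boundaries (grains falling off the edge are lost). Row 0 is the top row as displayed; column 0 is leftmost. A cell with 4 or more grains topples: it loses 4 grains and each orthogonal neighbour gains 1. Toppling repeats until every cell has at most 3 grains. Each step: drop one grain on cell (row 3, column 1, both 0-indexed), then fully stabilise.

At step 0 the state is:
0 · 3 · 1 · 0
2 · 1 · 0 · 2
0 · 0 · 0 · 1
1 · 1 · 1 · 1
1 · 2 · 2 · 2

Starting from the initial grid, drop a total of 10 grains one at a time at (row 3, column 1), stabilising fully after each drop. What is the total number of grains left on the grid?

28

[0] 0 · 3 · 1 · 0
2 · 1 · 0 · 2
0 · 0 · 0 · 1
1 · 1 · 1 · 1
1 · 2 · 2 · 2
[1] 0 · 3 · 1 · 0
2 · 1 · 0 · 2
0 · 0 · 0 · 1
1 · 2 · 1 · 1
1 · 2 · 2 · 2
[2] 0 · 3 · 1 · 0
2 · 1 · 0 · 2
0 · 0 · 0 · 1
1 · 3 · 1 · 1
1 · 2 · 2 · 2
[3] 0 · 3 · 1 · 0
2 · 1 · 0 · 2
0 · 1 · 0 · 1
2 · 0 · 2 · 1
1 · 3 · 2 · 2
[4] 0 · 3 · 1 · 0
2 · 1 · 0 · 2
0 · 1 · 0 · 1
2 · 1 · 2 · 1
1 · 3 · 2 · 2
[5] 0 · 3 · 1 · 0
2 · 1 · 0 · 2
0 · 1 · 0 · 1
2 · 2 · 2 · 1
1 · 3 · 2 · 2
[6] 0 · 3 · 1 · 0
2 · 1 · 0 · 2
0 · 1 · 0 · 1
2 · 3 · 2 · 1
1 · 3 · 2 · 2
[7] 0 · 3 · 1 · 0
2 · 1 · 0 · 2
0 · 2 · 0 · 1
3 · 1 · 3 · 1
2 · 0 · 3 · 2
[8] 0 · 3 · 1 · 0
2 · 1 · 0 · 2
0 · 2 · 0 · 1
3 · 2 · 3 · 1
2 · 0 · 3 · 2
[9] 0 · 3 · 1 · 0
2 · 1 · 0 · 2
0 · 2 · 0 · 1
3 · 3 · 3 · 1
2 · 0 · 3 · 2
[10] 0 · 3 · 1 · 0
2 · 1 · 0 · 2
1 · 3 · 1 · 1
0 · 2 · 1 · 2
3 · 2 · 0 · 3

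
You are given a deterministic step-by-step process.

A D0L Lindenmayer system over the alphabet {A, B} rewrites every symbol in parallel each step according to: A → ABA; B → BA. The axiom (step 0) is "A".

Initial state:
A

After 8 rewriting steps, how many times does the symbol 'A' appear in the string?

0) A
1) ABA
2) ABABAABA
3) ABABAABABAABAABABAABA
4) ABABAABABAABAABABAABABAABAABABAABAABABAABABAABAABABAABA
5) ABABAABABAABAABABAABABAABAABABAABAABABAABABAABAABABAABABAA…ABAABABAABABAABAABABAABABAABAABABAABAABABAABABAABAABABAABA  (len 144)
6) ABABAABABAABAABABAABABAABAABABAABAABABAABABAABAABABAABABAA…ABAABABAABABAABAABABAABABAABAABABAABAABABAABABAABAABABAABA  (len 377)
7) ABABAABABAABAABABAABABAABAABABAABAABABAABABAABAABABAABABAA…ABAABABAABABAABAABABAABABAABAABABAABAABABAABABAABAABABAABA  (len 987)
8) ABABAABABAABAABABAABABAABAABABAABAABABAABABAABAABABAABABAA…ABAABABAABABAABAABABAABABAABAABABAABAABABAABABAABAABABAABA  (len 2584)

1597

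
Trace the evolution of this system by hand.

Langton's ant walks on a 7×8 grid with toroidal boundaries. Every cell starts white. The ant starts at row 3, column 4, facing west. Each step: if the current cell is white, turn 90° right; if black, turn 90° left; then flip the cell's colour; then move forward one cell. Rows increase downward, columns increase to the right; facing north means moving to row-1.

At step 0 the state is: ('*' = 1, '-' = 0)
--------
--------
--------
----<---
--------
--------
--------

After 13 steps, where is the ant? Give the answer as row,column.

4,4

[0] --------
--------
--------
----<---
--------
--------
--------
[1] --------
--------
----^---
----*---
--------
--------
--------
[2] --------
--------
----*>--
----*---
--------
--------
--------
[3] --------
--------
----**--
----*v--
--------
--------
--------
[4] --------
--------
----**--
----<*--
--------
--------
--------
[5] --------
--------
----**--
-----*--
----v---
--------
--------
[6] --------
--------
----**--
-----*--
---<*---
--------
--------
[7] --------
--------
----**--
---^-*--
---**---
--------
--------
[8] --------
--------
----**--
---*>*--
---**---
--------
--------
[9] --------
--------
----**--
---***--
---*v---
--------
--------
[10] --------
--------
----**--
---***--
---*->--
--------
--------
[11] --------
--------
----**--
---***--
---*-*--
-----v--
--------
[12] --------
--------
----**--
---***--
---*-*--
----<*--
--------
[13] --------
--------
----**--
---***--
---*^*--
----**--
--------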